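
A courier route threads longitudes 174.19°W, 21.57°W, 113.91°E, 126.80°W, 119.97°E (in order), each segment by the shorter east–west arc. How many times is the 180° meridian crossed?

2

Leg 1: -174.19° → -21.57°, shortest Δλ = 152.62° (east) — does not cross 180°.
Leg 2: -21.57° → +113.91°, shortest Δλ = 135.48° (east) — does not cross 180°.
Leg 3: +113.91° → -126.80°, shortest Δλ = 119.29° (east) — crosses 180°.
Leg 4: -126.80° → +119.97°, shortest Δλ = -113.23° (west) — crosses 180°.
Total crossings: 2.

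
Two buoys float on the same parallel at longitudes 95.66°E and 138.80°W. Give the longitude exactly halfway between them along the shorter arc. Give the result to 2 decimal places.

Signed shortest Δλ from +95.66° to -138.80° is +125.54°.
Midpoint longitude = +95.66° + (+125.54°)/2 = +95.66° + 62.77° = +158.43°.
(The naïve average (+95.66 + -138.80)/2 = -21.57° is on the wrong side of the globe.)

158.43°E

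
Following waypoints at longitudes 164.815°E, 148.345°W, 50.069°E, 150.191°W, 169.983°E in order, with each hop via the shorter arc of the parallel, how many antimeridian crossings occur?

4

Leg 1: +164.815° → -148.345°, shortest Δλ = 46.84° (east) — crosses 180°.
Leg 2: -148.345° → +50.069°, shortest Δλ = -161.586° (west) — crosses 180°.
Leg 3: +50.069° → -150.191°, shortest Δλ = 159.74° (east) — crosses 180°.
Leg 4: -150.191° → +169.983°, shortest Δλ = -39.826° (west) — crosses 180°.
Total crossings: 4.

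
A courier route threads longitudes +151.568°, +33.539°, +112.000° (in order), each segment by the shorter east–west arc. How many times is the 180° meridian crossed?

Leg 1: +151.568° → +33.539°, shortest Δλ = -118.029° (west) — does not cross 180°.
Leg 2: +33.539° → +112.000°, shortest Δλ = 78.461° (east) — does not cross 180°.
Total crossings: 0.

0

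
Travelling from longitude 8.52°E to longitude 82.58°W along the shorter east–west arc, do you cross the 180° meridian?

No

Signed shortest Δλ = ((-82.58 − 8.52 + 180) mod 360) − 180 = -91.1°.
Going west by 91.1° from +8.52° reaches -82.58° without touching 180°.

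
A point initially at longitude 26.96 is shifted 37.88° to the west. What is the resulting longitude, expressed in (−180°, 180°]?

Start at +26.96°; shift −37.88° → -10.92°.
-10.92° already lies in (−180°, 180°].

-10.92°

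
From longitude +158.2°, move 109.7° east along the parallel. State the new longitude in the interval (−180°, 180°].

Start at +158.2°; shift +109.7° → +267.9°.
+267.9° lies outside (−180°, 180°]; subtract 360° → -92.1°.

-92.1°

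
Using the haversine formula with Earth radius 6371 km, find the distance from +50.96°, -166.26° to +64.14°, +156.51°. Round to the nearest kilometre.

2603 km

Δλ = 156.51 − -166.26 = 322.77°; wrapped into (−180°, 180°]: -37.23°.
Δφ = 64.14 − 50.96 = 13.18°.
a = sin²(Δφ/2) + cos φ₁ · cos φ₂ · sin²(Δλ/2) = 0.041164.
c = 2·atan2(√a, √(1−a)) = 0.40861 rad → d = 6371·c ≈ 2603.28 km.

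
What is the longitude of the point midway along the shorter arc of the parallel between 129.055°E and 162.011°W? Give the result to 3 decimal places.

163.522°E

Signed shortest Δλ from +129.055° to -162.011° is +68.934°.
Midpoint longitude = +129.055° + (+68.934°)/2 = +129.055° + 34.467° = +163.522°.
(The naïve average (+129.055 + -162.011)/2 = -16.478° is on the wrong side of the globe.)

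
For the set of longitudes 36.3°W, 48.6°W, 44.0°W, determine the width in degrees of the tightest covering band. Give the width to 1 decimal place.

Sort the longitudes: -48.6°, -44.0°, -36.3°.
Eastward gaps between consecutive values (wrapping around): 4.6°, 7.7°, 347.7°.
Largest gap = 347.7° ⇒ minimal covering band is its complement: 360° − 347.7° = 12.3°.
Band runs from -48.6° eastward to -36.3°.

12.3°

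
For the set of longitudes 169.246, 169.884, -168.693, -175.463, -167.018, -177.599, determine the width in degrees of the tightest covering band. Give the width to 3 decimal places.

23.736°

Sort the longitudes: -177.599°, -175.463°, -168.693°, -167.018°, +169.246°, +169.884°.
Eastward gaps between consecutive values (wrapping around): 2.136°, 6.770°, 1.675°, 336.264°, 0.638°, 12.517°.
Largest gap = 336.264° ⇒ minimal covering band is its complement: 360° − 336.264° = 23.736°.
Band runs from +169.246° eastward to -167.018°, crossing the antimeridian.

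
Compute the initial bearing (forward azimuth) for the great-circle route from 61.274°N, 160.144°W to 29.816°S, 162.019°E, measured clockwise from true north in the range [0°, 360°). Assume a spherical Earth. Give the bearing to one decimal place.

Δλ = 162.019 − -160.144 = 322.163°; wrapped into (−180°, 180°]: -37.837°.
θ = atan2( sin Δλ · cos φ₂ , cos φ₁ · sin φ₂ − sin φ₁ · cos φ₂ · cos Δλ )
  = atan2(-0.53222, -0.83986) = -147.638° → normalised to [0°, 360°): 212.362°.

212.4°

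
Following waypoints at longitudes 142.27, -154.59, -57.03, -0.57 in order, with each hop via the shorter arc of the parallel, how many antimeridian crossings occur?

Leg 1: +142.27° → -154.59°, shortest Δλ = 63.14° (east) — crosses 180°.
Leg 2: -154.59° → -57.03°, shortest Δλ = 97.56° (east) — does not cross 180°.
Leg 3: -57.03° → -0.57°, shortest Δλ = 56.46° (east) — does not cross 180°.
Total crossings: 1.

1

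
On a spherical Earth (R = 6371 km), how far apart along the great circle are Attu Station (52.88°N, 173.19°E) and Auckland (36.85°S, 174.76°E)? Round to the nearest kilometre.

9979 km

Δλ = 174.76 − 173.19 = 1.57°.
Δφ = -36.85 − 52.88 = -89.73°.
a = sin²(Δφ/2) + cos φ₁ · cos φ₂ · sin²(Δλ/2) = 0.497734.
c = 2·atan2(√a, √(1−a)) = 1.56627 rad → d = 6371·c ≈ 9978.68 km.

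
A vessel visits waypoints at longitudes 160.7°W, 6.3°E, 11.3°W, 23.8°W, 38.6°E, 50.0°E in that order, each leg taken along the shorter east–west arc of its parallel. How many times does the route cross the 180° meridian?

Leg 1: -160.7° → +6.3°, shortest Δλ = 167.0° (east) — does not cross 180°.
Leg 2: +6.3° → -11.3°, shortest Δλ = -17.6° (west) — does not cross 180°.
Leg 3: -11.3° → -23.8°, shortest Δλ = -12.5° (west) — does not cross 180°.
Leg 4: -23.8° → +38.6°, shortest Δλ = 62.4° (east) — does not cross 180°.
Leg 5: +38.6° → +50.0°, shortest Δλ = 11.4° (east) — does not cross 180°.
Total crossings: 0.

0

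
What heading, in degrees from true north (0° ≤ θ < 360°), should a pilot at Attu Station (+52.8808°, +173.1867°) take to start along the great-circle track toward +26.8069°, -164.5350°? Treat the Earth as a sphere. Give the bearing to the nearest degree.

Δλ = -164.5350 − 173.1867 = -337.7217°; wrapped into (−180°, 180°]: 22.2783°.
θ = atan2( sin Δλ · cos φ₂ , cos φ₁ · sin φ₂ − sin φ₁ · cos φ₂ · cos Δλ )
  = atan2(0.33836, -0.38640) = 138.792° → normalised to [0°, 360°): 138.792°.

139°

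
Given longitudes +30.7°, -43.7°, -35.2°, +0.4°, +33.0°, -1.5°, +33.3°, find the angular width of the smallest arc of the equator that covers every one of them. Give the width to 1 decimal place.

Sort the longitudes: -43.7°, -35.2°, -1.5°, +0.4°, +30.7°, +33.0°, +33.3°.
Eastward gaps between consecutive values (wrapping around): 8.5°, 33.7°, 1.9°, 30.3°, 2.3°, 0.3°, 283.0°.
Largest gap = 283.0° ⇒ minimal covering band is its complement: 360° − 283.0° = 77.0°.
Band runs from -43.7° eastward to +33.3°.

77.0°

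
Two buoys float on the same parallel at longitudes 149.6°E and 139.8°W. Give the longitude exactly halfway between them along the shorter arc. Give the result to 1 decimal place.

Signed shortest Δλ from +149.6° to -139.8° is +70.6°.
Midpoint longitude = +149.6° + (+70.6°)/2 = +149.6° + 35.3° = +184.9°.
Normalise into (−180°, 180°]: -175.1°.
(The naïve average (+149.6 + -139.8)/2 = 4.9° is on the wrong side of the globe.)

175.1°W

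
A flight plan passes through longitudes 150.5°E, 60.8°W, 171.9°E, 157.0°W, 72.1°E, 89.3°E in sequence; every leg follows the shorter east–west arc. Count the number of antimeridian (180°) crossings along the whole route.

Leg 1: +150.5° → -60.8°, shortest Δλ = 148.7° (east) — crosses 180°.
Leg 2: -60.8° → +171.9°, shortest Δλ = -127.3° (west) — crosses 180°.
Leg 3: +171.9° → -157.0°, shortest Δλ = 31.1° (east) — crosses 180°.
Leg 4: -157.0° → +72.1°, shortest Δλ = -130.9° (west) — crosses 180°.
Leg 5: +72.1° → +89.3°, shortest Δλ = 17.2° (east) — does not cross 180°.
Total crossings: 4.

4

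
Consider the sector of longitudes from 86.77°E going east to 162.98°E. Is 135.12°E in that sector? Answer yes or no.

Yes

Band width going east from +86.77° to +162.98°: ((162.98 − 86.77) mod 360) = 76.21°.
Offset of +135.12° east of the west edge: ((135.12 − 86.77) mod 360) = 48.35°.
48.35° ≤ 76.21° ⇒ inside.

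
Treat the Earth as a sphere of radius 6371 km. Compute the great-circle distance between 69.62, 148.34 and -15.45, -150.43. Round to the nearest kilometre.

Δλ = -150.43 − 148.34 = -298.77°; wrapped into (−180°, 180°]: 61.23°.
Δφ = -15.45 − 69.62 = -85.07°.
a = sin²(Δφ/2) + cos φ₁ · cos φ₂ · sin²(Δλ/2) = 0.544085.
c = 2·atan2(√a, √(1−a)) = 1.65908 rad → d = 6371·c ≈ 10570.01 km.

10570 km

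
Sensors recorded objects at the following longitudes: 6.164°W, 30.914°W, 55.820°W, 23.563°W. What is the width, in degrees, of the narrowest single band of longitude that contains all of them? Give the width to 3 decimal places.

49.656°

Sort the longitudes: -55.820°, -30.914°, -23.563°, -6.164°.
Eastward gaps between consecutive values (wrapping around): 24.906°, 7.351°, 17.399°, 310.344°.
Largest gap = 310.344° ⇒ minimal covering band is its complement: 360° − 310.344° = 49.656°.
Band runs from -55.820° eastward to -6.164°.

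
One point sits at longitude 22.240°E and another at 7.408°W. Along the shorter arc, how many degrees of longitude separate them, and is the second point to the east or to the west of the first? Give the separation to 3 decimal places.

29.648° west

Raw difference: -7.408 − 22.240 = -29.648°.
Normalise into (−180°, 180°]: -29.648° stays -29.648°.
Negative ⇒ the second point lies to the west; separation 29.648°.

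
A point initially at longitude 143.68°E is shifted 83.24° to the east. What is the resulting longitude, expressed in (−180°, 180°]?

Start at +143.68°; shift +83.24° → +226.92°.
+226.92° lies outside (−180°, 180°]; subtract 360° → -133.08°.

133.08°W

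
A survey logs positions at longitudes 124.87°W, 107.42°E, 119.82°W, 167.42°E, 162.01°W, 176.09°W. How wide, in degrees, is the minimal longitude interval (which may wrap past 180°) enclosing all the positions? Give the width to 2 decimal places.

132.76°

Sort the longitudes: -176.09°, -162.01°, -124.87°, -119.82°, +107.42°, +167.42°.
Eastward gaps between consecutive values (wrapping around): 14.08°, 37.14°, 5.05°, 227.24°, 60.00°, 16.49°.
Largest gap = 227.24° ⇒ minimal covering band is its complement: 360° − 227.24° = 132.76°.
Band runs from +107.42° eastward to -119.82°, crossing the antimeridian.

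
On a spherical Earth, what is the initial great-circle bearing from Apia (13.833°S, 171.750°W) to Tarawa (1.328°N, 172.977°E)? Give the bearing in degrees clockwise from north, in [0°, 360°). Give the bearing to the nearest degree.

314°

Δλ = 172.977 − -171.750 = 344.727°; wrapped into (−180°, 180°]: -15.273°.
θ = atan2( sin Δλ · cos φ₂ , cos φ₁ · sin φ₂ − sin φ₁ · cos φ₂ · cos Δλ )
  = atan2(-0.26335, 0.25309) = -46.138° → normalised to [0°, 360°): 313.862°.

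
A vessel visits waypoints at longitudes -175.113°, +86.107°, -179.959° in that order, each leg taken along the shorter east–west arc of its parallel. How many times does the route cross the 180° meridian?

2

Leg 1: -175.113° → +86.107°, shortest Δλ = -98.78° (west) — crosses 180°.
Leg 2: +86.107° → -179.959°, shortest Δλ = 93.934° (east) — crosses 180°.
Total crossings: 2.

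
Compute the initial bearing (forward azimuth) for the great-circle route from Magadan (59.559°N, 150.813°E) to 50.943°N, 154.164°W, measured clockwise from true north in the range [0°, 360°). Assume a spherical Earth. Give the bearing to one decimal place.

Δλ = -154.164 − 150.813 = -304.977°; wrapped into (−180°, 180°]: 55.023°.
θ = atan2( sin Δλ · cos φ₂ , cos φ₁ · sin φ₂ − sin φ₁ · cos φ₂ · cos Δλ )
  = atan2(0.51629, 0.08202) = 80.974° → normalised to [0°, 360°): 80.974°.

81.0°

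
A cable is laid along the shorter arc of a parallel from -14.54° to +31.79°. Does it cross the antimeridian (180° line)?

Signed shortest Δλ = ((31.79 − -14.54 + 180) mod 360) − 180 = 46.33°.
Going east by 46.33° from -14.54° reaches +31.79° without touching 180°.

No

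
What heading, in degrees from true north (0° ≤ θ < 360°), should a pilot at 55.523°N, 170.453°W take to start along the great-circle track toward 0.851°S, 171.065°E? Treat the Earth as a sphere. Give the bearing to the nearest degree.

Δλ = 171.065 − -170.453 = 341.518°; wrapped into (−180°, 180°]: -18.482°.
θ = atan2( sin Δλ · cos φ₂ , cos φ₁ · sin φ₂ − sin φ₁ · cos φ₂ · cos Δλ )
  = atan2(-0.31697, -0.79016) = -158.142° → normalised to [0°, 360°): 201.858°.

202°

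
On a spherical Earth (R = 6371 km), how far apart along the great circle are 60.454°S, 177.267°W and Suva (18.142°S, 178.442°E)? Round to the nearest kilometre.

Δλ = 178.442 − -177.267 = 355.709°; wrapped into (−180°, 180°]: -4.291°.
Δφ = -18.142 − -60.454 = 42.312°.
a = sin²(Δφ/2) + cos φ₁ · cos φ₂ · sin²(Δλ/2) = 0.130912.
c = 2·atan2(√a, √(1−a)) = 0.74043 rad → d = 6371·c ≈ 4717.30 km.

4717 km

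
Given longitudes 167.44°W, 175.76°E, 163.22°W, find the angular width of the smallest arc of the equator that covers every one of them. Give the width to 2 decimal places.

Sort the longitudes: -167.44°, -163.22°, +175.76°.
Eastward gaps between consecutive values (wrapping around): 4.22°, 338.98°, 16.80°.
Largest gap = 338.98° ⇒ minimal covering band is its complement: 360° − 338.98° = 21.02°.
Band runs from +175.76° eastward to -163.22°, crossing the antimeridian.

21.02°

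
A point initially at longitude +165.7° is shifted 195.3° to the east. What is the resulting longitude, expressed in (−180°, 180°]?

Start at +165.7°; shift +195.3° → +361.0°.
+361.0° lies outside (−180°, 180°]; subtract 360° → +1.0°.

+1.0°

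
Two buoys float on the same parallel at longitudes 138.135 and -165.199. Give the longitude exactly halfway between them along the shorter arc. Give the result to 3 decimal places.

+166.468°

Signed shortest Δλ from +138.135° to -165.199° is +56.666°.
Midpoint longitude = +138.135° + (+56.666°)/2 = +138.135° + 28.333° = +166.468°.
(The naïve average (+138.135 + -165.199)/2 = -13.532° is on the wrong side of the globe.)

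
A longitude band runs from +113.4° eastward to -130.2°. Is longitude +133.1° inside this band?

Yes

Band width going east from +113.4° to -130.2°: ((-130.2 − 113.4) mod 360) = 116.4°.
Offset of +133.1° east of the west edge: ((133.1 − 113.4) mod 360) = 19.7°.
19.7° ≤ 116.4° ⇒ inside.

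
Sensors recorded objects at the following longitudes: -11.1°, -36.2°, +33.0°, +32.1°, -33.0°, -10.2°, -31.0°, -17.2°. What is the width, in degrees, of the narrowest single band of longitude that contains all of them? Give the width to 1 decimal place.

69.2°

Sort the longitudes: -36.2°, -33.0°, -31.0°, -17.2°, -11.1°, -10.2°, +32.1°, +33.0°.
Eastward gaps between consecutive values (wrapping around): 3.2°, 2.0°, 13.8°, 6.1°, 0.9°, 42.3°, 0.9°, 290.8°.
Largest gap = 290.8° ⇒ minimal covering band is its complement: 360° − 290.8° = 69.2°.
Band runs from -36.2° eastward to +33.0°.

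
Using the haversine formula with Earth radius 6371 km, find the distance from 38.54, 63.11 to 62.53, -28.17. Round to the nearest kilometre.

Δλ = -28.17 − 63.11 = -91.28°.
Δφ = 62.53 − 38.54 = 23.99°.
a = sin²(Δφ/2) + cos φ₁ · cos φ₂ · sin²(Δλ/2) = 0.227624.
c = 2·atan2(√a, √(1−a)) = 0.99470 rad → d = 6371·c ≈ 6337.25 km.

6337 km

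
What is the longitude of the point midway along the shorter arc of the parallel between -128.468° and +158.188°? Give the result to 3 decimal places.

-165.140°

Signed shortest Δλ from -128.468° to +158.188° is -73.344°.
Midpoint longitude = -128.468° + (-73.344°)/2 = -128.468° − 36.672° = -165.140°.
(The naïve average (-128.468 + +158.188)/2 = 14.86° is on the wrong side of the globe.)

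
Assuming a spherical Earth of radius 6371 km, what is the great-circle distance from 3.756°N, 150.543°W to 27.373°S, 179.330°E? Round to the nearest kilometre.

Δλ = 179.330 − -150.543 = 329.873°; wrapped into (−180°, 180°]: -30.127°.
Δφ = -27.373 − 3.756 = -31.129°.
a = sin²(Δφ/2) + cos φ₁ · cos φ₂ · sin²(Δλ/2) = 0.131848.
c = 2·atan2(√a, √(1−a)) = 0.74321 rad → d = 6371·c ≈ 4734.96 km.

4735 km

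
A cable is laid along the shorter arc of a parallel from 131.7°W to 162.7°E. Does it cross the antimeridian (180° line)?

Naïve |162.7 − -131.7| = 294.4° > 180°, so the shorter arc goes the other way round — across 180°.
Signed shortest Δλ = ((162.7 − -131.7 + 180) mod 360) − 180 = -65.6°.
Going west by 65.6° from -131.7° passes through 180° before reaching +162.7°.

Yes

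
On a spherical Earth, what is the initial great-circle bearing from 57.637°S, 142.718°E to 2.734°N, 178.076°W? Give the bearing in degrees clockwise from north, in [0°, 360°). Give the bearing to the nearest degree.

Δλ = -178.076 − 142.718 = -320.794°; wrapped into (−180°, 180°]: 39.206°.
θ = atan2( sin Δλ · cos φ₂ , cos φ₁ · sin φ₂ − sin φ₁ · cos φ₂ · cos Δλ )
  = atan2(0.63139, 0.67931) = 42.906° → normalised to [0°, 360°): 42.906°.

43°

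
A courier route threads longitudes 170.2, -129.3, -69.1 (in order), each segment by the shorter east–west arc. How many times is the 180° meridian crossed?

1

Leg 1: +170.2° → -129.3°, shortest Δλ = 60.5° (east) — crosses 180°.
Leg 2: -129.3° → -69.1°, shortest Δλ = 60.2° (east) — does not cross 180°.
Total crossings: 1.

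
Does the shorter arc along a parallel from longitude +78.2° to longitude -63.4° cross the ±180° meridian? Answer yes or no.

Signed shortest Δλ = ((-63.4 − 78.2 + 180) mod 360) − 180 = -141.6°.
Going west by 141.6° from +78.2° reaches -63.4° without touching 180°.

No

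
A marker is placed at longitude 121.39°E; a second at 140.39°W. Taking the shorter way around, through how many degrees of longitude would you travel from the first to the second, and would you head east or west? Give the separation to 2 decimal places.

Raw difference: -140.39 − 121.39 = -261.78°.
Normalise into (−180°, 180°]: -261.78° + 360° = 98.22°.
Positive ⇒ the second point lies to the east; separation 98.22°.

98.22° east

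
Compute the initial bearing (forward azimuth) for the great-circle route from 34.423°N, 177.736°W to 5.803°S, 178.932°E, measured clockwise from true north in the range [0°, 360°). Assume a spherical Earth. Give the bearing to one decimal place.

185.1°

Δλ = 178.932 − -177.736 = 356.668°; wrapped into (−180°, 180°]: -3.332°.
θ = atan2( sin Δλ · cos φ₂ , cos φ₁ · sin φ₂ − sin φ₁ · cos φ₂ · cos Δλ )
  = atan2(-0.05782, -0.64485) = -174.876° → normalised to [0°, 360°): 185.124°.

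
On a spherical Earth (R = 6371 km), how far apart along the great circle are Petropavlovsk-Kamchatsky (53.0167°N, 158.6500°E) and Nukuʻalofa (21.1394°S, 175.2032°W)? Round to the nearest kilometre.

Δλ = -175.2032 − 158.6500 = -333.8532°; wrapped into (−180°, 180°]: 26.1468°.
Δφ = -21.1394 − 53.0167 = -74.1561°.
a = sin²(Δφ/2) + cos φ₁ · cos φ₂ · sin²(Δλ/2) = 0.392201.
c = 2·atan2(√a, √(1−a)) = 1.35349 rad → d = 6371·c ≈ 8623.09 km.

8623 km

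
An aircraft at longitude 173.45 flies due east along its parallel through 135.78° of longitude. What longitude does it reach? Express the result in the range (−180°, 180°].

Start at +173.45°; shift +135.78° → +309.23°.
+309.23° lies outside (−180°, 180°]; subtract 360° → -50.77°.

-50.77°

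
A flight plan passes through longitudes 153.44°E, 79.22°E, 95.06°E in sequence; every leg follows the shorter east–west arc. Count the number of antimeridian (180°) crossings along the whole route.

Leg 1: +153.44° → +79.22°, shortest Δλ = -74.22° (west) — does not cross 180°.
Leg 2: +79.22° → +95.06°, shortest Δλ = 15.84° (east) — does not cross 180°.
Total crossings: 0.

0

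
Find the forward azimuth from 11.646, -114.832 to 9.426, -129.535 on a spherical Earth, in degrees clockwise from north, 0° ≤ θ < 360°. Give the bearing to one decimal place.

262.7°

Δλ = -129.535 − -114.832 = -14.703°.
θ = atan2( sin Δλ · cos φ₂ , cos φ₁ · sin φ₂ − sin φ₁ · cos φ₂ · cos Δλ )
  = atan2(-0.25038, -0.03222) = -97.332° → normalised to [0°, 360°): 262.668°.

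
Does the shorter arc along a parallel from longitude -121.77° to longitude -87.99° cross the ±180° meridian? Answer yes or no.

Signed shortest Δλ = ((-87.99 − -121.77 + 180) mod 360) − 180 = 33.78°.
Going east by 33.78° from -121.77° reaches -87.99° without touching 180°.

No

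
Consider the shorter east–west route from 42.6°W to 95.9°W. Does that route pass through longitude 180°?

Signed shortest Δλ = ((-95.9 − -42.6 + 180) mod 360) − 180 = -53.3°.
Going west by 53.3° from -42.6° reaches -95.9° without touching 180°.

No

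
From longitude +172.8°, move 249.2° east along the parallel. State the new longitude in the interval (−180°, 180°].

+62.0°

Start at +172.8°; shift +249.2° → +422.0°.
+422.0° lies outside (−180°, 180°]; subtract 360° → +62.0°.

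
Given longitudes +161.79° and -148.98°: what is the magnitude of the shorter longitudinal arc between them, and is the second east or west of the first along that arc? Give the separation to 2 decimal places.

Raw difference: -148.98 − 161.79 = -310.77°.
Normalise into (−180°, 180°]: -310.77° + 360° = 49.23°.
Positive ⇒ the second point lies to the east; separation 49.23°.

49.23° east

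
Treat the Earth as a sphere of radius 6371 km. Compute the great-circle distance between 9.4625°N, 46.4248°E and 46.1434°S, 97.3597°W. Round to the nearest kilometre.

14685 km

Δλ = -97.3597 − 46.4248 = -143.7845°.
Δφ = -46.1434 − 9.4625 = -55.6059°.
a = sin²(Δφ/2) + cos φ₁ · cos φ₂ · sin²(Δλ/2) = 0.834968.
c = 2·atan2(√a, √(1−a)) = 2.30492 rad → d = 6371·c ≈ 14684.65 km.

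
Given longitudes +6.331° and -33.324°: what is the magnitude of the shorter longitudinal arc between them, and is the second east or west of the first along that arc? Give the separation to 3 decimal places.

Raw difference: -33.324 − 6.331 = -39.655°.
Normalise into (−180°, 180°]: -39.655° stays -39.655°.
Negative ⇒ the second point lies to the west; separation 39.655°.

39.655° west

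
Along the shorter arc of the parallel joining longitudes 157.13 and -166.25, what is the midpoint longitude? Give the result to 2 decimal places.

Signed shortest Δλ from +157.13° to -166.25° is +36.62°.
Midpoint longitude = +157.13° + (+36.62°)/2 = +157.13° + 18.31° = +175.44°.
(The naïve average (+157.13 + -166.25)/2 = -4.56° is on the wrong side of the globe.)

+175.44°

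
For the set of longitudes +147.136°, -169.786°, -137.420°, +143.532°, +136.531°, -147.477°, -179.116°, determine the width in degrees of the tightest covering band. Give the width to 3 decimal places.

Sort the longitudes: -179.116°, -169.786°, -147.477°, -137.420°, +136.531°, +143.532°, +147.136°.
Eastward gaps between consecutive values (wrapping around): 9.330°, 22.309°, 10.057°, 273.951°, 7.001°, 3.604°, 33.748°.
Largest gap = 273.951° ⇒ minimal covering band is its complement: 360° − 273.951° = 86.049°.
Band runs from +136.531° eastward to -137.420°, crossing the antimeridian.

86.049°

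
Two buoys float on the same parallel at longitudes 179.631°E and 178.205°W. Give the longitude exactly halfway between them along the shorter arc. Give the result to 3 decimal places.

179.287°W

Signed shortest Δλ from +179.631° to -178.205° is +2.164°.
Midpoint longitude = +179.631° + (+2.164°)/2 = +179.631° + 1.082° = +180.713°.
Normalise into (−180°, 180°]: -179.287°.
(The naïve average (+179.631 + -178.205)/2 = 0.713° is on the wrong side of the globe.)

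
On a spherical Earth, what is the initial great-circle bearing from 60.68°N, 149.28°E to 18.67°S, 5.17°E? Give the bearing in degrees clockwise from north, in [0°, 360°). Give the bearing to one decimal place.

Δλ = 5.17 − 149.28 = -144.11°.
θ = atan2( sin Δλ · cos φ₂ , cos φ₁ · sin φ₂ − sin φ₁ · cos φ₂ · cos Δλ )
  = atan2(-0.55538, 0.51244) = -47.303° → normalised to [0°, 360°): 312.697°.

312.7°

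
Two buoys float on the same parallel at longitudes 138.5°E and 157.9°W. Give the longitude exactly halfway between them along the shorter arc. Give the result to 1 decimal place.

Signed shortest Δλ from +138.5° to -157.9° is +63.6°.
Midpoint longitude = +138.5° + (+63.6°)/2 = +138.5° + 31.8° = +170.3°.
(The naïve average (+138.5 + -157.9)/2 = -9.7° is on the wrong side of the globe.)

170.3°E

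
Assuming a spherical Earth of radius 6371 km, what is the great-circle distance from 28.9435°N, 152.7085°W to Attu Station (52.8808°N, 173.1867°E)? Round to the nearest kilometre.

3847 km

Δλ = 173.1867 − -152.7085 = 325.8952°; wrapped into (−180°, 180°]: -34.1048°.
Δφ = 52.8808 − 28.9435 = 23.9373°.
a = sin²(Δφ/2) + cos φ₁ · cos φ₂ · sin²(Δλ/2) = 0.088418.
c = 2·atan2(√a, √(1−a)) = 0.60384 rad → d = 6371·c ≈ 3847.04 km.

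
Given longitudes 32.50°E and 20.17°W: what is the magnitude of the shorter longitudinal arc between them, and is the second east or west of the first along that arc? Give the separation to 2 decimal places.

Raw difference: -20.17 − 32.50 = -52.67°.
Normalise into (−180°, 180°]: -52.67° stays -52.67°.
Negative ⇒ the second point lies to the west; separation 52.67°.

52.67° west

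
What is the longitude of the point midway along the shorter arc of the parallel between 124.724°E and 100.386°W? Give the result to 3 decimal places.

Signed shortest Δλ from +124.724° to -100.386° is +134.890°.
Midpoint longitude = +124.724° + (+134.890°)/2 = +124.724° + 67.445° = +192.169°.
Normalise into (−180°, 180°]: -167.831°.
(The naïve average (+124.724 + -100.386)/2 = 12.169° is on the wrong side of the globe.)

167.831°W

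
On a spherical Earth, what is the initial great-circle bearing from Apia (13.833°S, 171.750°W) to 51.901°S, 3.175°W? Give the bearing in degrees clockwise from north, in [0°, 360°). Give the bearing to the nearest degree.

172°

Δλ = -3.175 − -171.750 = 168.575°.
θ = atan2( sin Δλ · cos φ₂ , cos φ₁ · sin φ₂ − sin φ₁ · cos φ₂ · cos Δλ )
  = atan2(0.12222, -0.90872) = 172.340° → normalised to [0°, 360°): 172.340°.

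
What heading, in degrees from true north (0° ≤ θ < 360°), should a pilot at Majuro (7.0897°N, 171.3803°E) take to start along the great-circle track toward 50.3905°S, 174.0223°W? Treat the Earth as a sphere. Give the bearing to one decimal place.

169.2°

Δλ = -174.0223 − 171.3803 = -345.4026°; wrapped into (−180°, 180°]: 14.5974°.
θ = atan2( sin Δλ · cos φ₂ , cos φ₁ · sin φ₂ − sin φ₁ · cos φ₂ · cos Δλ )
  = atan2(0.16068, -0.84067) = 169.179° → normalised to [0°, 360°): 169.179°.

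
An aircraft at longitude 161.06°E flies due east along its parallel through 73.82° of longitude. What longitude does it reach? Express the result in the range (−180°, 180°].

125.12°W

Start at +161.06°; shift +73.82° → +234.88°.
+234.88° lies outside (−180°, 180°]; subtract 360° → -125.12°.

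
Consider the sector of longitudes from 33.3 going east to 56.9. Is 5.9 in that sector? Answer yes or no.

Band width going east from +33.3° to +56.9°: ((56.9 − 33.3) mod 360) = 23.6°.
Offset of +5.9° east of the west edge: ((5.9 − 33.3) mod 360) = 332.6°.
332.6° > 23.6° ⇒ outside.

No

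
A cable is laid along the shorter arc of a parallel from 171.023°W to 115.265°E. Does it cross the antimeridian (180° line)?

Yes

Naïve |115.265 − -171.023| = 286.288° > 180°, so the shorter arc goes the other way round — across 180°.
Signed shortest Δλ = ((115.265 − -171.023 + 180) mod 360) − 180 = -73.712°.
Going west by 73.712° from -171.023° passes through 180° before reaching +115.265°.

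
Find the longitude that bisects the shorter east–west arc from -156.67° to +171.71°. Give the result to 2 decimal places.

-172.48°

Signed shortest Δλ from -156.67° to +171.71° is -31.62°.
Midpoint longitude = -156.67° + (-31.62°)/2 = -156.67° − 15.81° = -172.48°.
(The naïve average (-156.67 + +171.71)/2 = 7.52° is on the wrong side of the globe.)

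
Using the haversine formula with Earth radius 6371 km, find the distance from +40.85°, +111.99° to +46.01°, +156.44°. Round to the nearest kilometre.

Δλ = 156.44 − 111.99 = 44.45°.
Δφ = 46.01 − 40.85 = 5.16°.
a = sin²(Δφ/2) + cos φ₁ · cos φ₂ · sin²(Δλ/2) = 0.077189.
c = 2·atan2(√a, √(1−a)) = 0.56307 rad → d = 6371·c ≈ 3587.31 km.

3587 km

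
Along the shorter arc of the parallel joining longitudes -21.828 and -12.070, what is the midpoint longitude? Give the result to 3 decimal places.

-16.949°

Signed shortest Δλ from -21.828° to -12.070° is +9.758°.
Midpoint longitude = -21.828° + (+9.758°)/2 = -21.828° + 4.879° = -16.949°.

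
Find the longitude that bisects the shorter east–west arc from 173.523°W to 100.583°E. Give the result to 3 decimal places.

Signed shortest Δλ from -173.523° to +100.583° is -85.894°.
Midpoint longitude = -173.523° + (-85.894°)/2 = -173.523° − 42.947° = -216.470°.
Normalise into (−180°, 180°]: +143.530°.
(The naïve average (-173.523 + +100.583)/2 = -36.47° is on the wrong side of the globe.)

143.530°E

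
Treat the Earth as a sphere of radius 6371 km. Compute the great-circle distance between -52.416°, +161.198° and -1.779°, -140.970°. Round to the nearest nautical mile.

Δλ = -140.970 − 161.198 = -302.168°; wrapped into (−180°, 180°]: 57.832°.
Δφ = -1.779 − -52.416 = 50.637°.
a = sin²(Δφ/2) + cos φ₁ · cos φ₂ · sin²(Δλ/2) = 0.325415.
c = 2·atan2(√a, √(1−a)) = 1.21411 rad → d = 6371·c ≈ 7735.10 km ≈ 4176.62 nmi.

4177 nmi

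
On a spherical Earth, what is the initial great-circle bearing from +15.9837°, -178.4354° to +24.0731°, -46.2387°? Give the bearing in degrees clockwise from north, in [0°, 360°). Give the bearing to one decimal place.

Δλ = -46.2387 − -178.4354 = 132.1967°.
θ = atan2( sin Δλ · cos φ₂ , cos φ₁ · sin φ₂ − sin φ₁ · cos φ₂ · cos Δλ )
  = atan2(0.67641, 0.56100) = 50.328° → normalised to [0°, 360°): 50.328°.

50.3°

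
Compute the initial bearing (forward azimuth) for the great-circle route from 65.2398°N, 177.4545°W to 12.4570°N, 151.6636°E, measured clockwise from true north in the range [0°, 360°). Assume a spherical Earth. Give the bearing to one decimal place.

216.8°

Δλ = 151.6636 − -177.4545 = 329.1181°; wrapped into (−180°, 180°]: -30.8819°.
θ = atan2( sin Δλ · cos φ₂ , cos φ₁ · sin φ₂ − sin φ₁ · cos φ₂ · cos Δλ )
  = atan2(-0.50119, -0.67064) = -143.228° → normalised to [0°, 360°): 216.772°.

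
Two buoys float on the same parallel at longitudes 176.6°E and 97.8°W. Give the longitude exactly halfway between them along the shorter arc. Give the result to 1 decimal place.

Signed shortest Δλ from +176.6° to -97.8° is +85.6°.
Midpoint longitude = +176.6° + (+85.6°)/2 = +176.6° + 42.8° = +219.4°.
Normalise into (−180°, 180°]: -140.6°.
(The naïve average (+176.6 + -97.8)/2 = 39.4° is on the wrong side of the globe.)

140.6°W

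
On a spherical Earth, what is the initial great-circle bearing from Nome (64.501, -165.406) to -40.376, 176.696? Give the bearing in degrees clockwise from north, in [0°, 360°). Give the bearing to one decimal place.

194.1°

Δλ = 176.696 − -165.406 = 342.102°; wrapped into (−180°, 180°]: -17.898°.
θ = atan2( sin Δλ · cos φ₂ , cos φ₁ · sin φ₂ − sin φ₁ · cos φ₂ · cos Δλ )
  = atan2(-0.23412, -0.93320) = -165.916° → normalised to [0°, 360°): 194.084°.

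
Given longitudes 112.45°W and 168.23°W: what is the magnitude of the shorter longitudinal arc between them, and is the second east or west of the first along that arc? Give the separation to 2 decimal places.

Raw difference: -168.23 − -112.45 = -55.78°.
Normalise into (−180°, 180°]: -55.78° stays -55.78°.
Negative ⇒ the second point lies to the west; separation 55.78°.

55.78° west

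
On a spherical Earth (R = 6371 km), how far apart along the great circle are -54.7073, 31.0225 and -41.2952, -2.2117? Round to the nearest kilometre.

2848 km

Δλ = -2.2117 − 31.0225 = -33.2342°.
Δφ = -41.2952 − -54.7073 = 13.4121°.
a = sin²(Δφ/2) + cos φ₁ · cos φ₂ · sin²(Δλ/2) = 0.049136.
c = 2·atan2(√a, √(1−a)) = 0.44705 rad → d = 6371·c ≈ 2848.13 km.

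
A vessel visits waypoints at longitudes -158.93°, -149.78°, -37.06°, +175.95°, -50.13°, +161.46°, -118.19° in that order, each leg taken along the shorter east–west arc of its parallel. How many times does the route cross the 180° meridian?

4

Leg 1: -158.93° → -149.78°, shortest Δλ = 9.15° (east) — does not cross 180°.
Leg 2: -149.78° → -37.06°, shortest Δλ = 112.72° (east) — does not cross 180°.
Leg 3: -37.06° → +175.95°, shortest Δλ = -146.99° (west) — crosses 180°.
Leg 4: +175.95° → -50.13°, shortest Δλ = 133.92° (east) — crosses 180°.
Leg 5: -50.13° → +161.46°, shortest Δλ = -148.41° (west) — crosses 180°.
Leg 6: +161.46° → -118.19°, shortest Δλ = 80.35° (east) — crosses 180°.
Total crossings: 4.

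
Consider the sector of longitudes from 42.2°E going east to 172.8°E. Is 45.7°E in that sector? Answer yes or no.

Yes

Band width going east from +42.2° to +172.8°: ((172.8 − 42.2) mod 360) = 130.6°.
Offset of +45.7° east of the west edge: ((45.7 − 42.2) mod 360) = 3.5°.
3.5° ≤ 130.6° ⇒ inside.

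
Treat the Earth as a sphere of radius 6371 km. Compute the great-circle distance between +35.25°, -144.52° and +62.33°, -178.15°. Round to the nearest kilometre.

Δλ = -178.15 − -144.52 = -33.63°.
Δφ = 62.33 − 35.25 = 27.08°.
a = sin²(Δφ/2) + cos φ₁ · cos φ₂ · sin²(Δλ/2) = 0.086550.
c = 2·atan2(√a, √(1−a)) = 0.59722 rad → d = 6371·c ≈ 3804.91 km.

3805 km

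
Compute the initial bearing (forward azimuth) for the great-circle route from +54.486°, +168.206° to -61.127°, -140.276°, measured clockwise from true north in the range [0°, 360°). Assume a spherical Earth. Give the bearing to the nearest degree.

153°

Δλ = -140.276 − 168.206 = -308.482°; wrapped into (−180°, 180°]: 51.518°.
θ = atan2( sin Δλ · cos φ₂ , cos φ₁ · sin φ₂ − sin φ₁ · cos φ₂ · cos Δλ )
  = atan2(0.37799, -0.75327) = 153.352° → normalised to [0°, 360°): 153.352°.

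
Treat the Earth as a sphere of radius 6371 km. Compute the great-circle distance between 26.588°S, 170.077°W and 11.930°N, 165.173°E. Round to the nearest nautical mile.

Δλ = 165.173 − -170.077 = 335.250°; wrapped into (−180°, 180°]: -24.750°.
Δφ = 11.930 − -26.588 = 38.518°.
a = sin²(Δφ/2) + cos φ₁ · cos φ₂ · sin²(Δλ/2) = 0.148978.
c = 2·atan2(√a, √(1−a)) = 0.79253 rad → d = 6371·c ≈ 5049.23 km ≈ 2726.36 nmi.

2726 nmi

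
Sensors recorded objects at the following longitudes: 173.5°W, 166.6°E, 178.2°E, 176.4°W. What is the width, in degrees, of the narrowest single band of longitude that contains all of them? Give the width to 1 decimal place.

Sort the longitudes: -176.4°, -173.5°, +166.6°, +178.2°.
Eastward gaps between consecutive values (wrapping around): 2.9°, 340.1°, 11.6°, 5.4°.
Largest gap = 340.1° ⇒ minimal covering band is its complement: 360° − 340.1° = 19.9°.
Band runs from +166.6° eastward to -173.5°, crossing the antimeridian.

19.9°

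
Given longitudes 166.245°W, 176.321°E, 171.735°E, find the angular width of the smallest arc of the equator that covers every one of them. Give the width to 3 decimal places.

Sort the longitudes: -166.245°, +171.735°, +176.321°.
Eastward gaps between consecutive values (wrapping around): 337.980°, 4.586°, 17.434°.
Largest gap = 337.980° ⇒ minimal covering band is its complement: 360° − 337.980° = 22.020°.
Band runs from +171.735° eastward to -166.245°, crossing the antimeridian.

22.020°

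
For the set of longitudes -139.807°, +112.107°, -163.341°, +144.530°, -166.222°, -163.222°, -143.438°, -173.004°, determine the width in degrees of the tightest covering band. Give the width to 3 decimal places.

108.086°

Sort the longitudes: -173.004°, -166.222°, -163.341°, -163.222°, -143.438°, -139.807°, +112.107°, +144.530°.
Eastward gaps between consecutive values (wrapping around): 6.782°, 2.881°, 0.119°, 19.784°, 3.631°, 251.914°, 32.423°, 42.466°.
Largest gap = 251.914° ⇒ minimal covering band is its complement: 360° − 251.914° = 108.086°.
Band runs from +112.107° eastward to -139.807°, crossing the antimeridian.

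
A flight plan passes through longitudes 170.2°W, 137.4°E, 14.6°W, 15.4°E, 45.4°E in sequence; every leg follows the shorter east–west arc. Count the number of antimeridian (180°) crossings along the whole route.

1

Leg 1: -170.2° → +137.4°, shortest Δλ = -52.4° (west) — crosses 180°.
Leg 2: +137.4° → -14.6°, shortest Δλ = -152.0° (west) — does not cross 180°.
Leg 3: -14.6° → +15.4°, shortest Δλ = 30.0° (east) — does not cross 180°.
Leg 4: +15.4° → +45.4°, shortest Δλ = 30.0° (east) — does not cross 180°.
Total crossings: 1.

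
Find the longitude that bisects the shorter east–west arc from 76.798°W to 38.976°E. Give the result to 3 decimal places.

Signed shortest Δλ from -76.798° to +38.976° is +115.774°.
Midpoint longitude = -76.798° + (+115.774°)/2 = -76.798° + 57.887° = -18.911°.

18.911°W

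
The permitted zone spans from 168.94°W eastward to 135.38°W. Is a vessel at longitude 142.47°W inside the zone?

Band width going east from -168.94° to -135.38°: ((-135.38 − -168.94) mod 360) = 33.56°.
Offset of -142.47° east of the west edge: ((-142.47 − -168.94) mod 360) = 26.47°.
26.47° ≤ 33.56° ⇒ inside.

Yes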